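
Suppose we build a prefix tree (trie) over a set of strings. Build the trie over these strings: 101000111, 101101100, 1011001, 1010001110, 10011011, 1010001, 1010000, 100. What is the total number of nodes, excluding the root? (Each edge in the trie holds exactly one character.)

Count nodes per top-level branch (shared prefixes stored once):
  '1'-branch (100, 10011011, 1010000, 1010001, 101000111, 1010001110, 1011001, 101101100): 25 nodes
Sum: 25

25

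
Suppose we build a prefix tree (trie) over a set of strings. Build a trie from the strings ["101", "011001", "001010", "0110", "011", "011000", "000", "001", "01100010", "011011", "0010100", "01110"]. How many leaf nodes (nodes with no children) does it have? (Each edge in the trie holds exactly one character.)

Leaves are exactly the stored words that no other stored word extends.
Those words: "000", "0010100", "01100010", "011001", "011011", "01110", "101"
Leaf count: 7

7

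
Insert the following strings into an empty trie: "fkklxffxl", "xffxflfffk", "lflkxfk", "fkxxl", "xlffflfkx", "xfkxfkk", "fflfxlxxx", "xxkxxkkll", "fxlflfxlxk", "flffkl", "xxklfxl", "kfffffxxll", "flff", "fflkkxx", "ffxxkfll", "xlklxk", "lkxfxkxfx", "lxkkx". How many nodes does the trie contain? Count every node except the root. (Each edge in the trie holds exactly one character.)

112

Count nodes per top-level branch (shared prefixes stored once):
  'f'-branch (fflfxlxxx, fflkkxx, ffxxkfll, fkklxffxl, fkxxl, flff, flffkl, fxlflfxlxk): 44 nodes
  'k'-branch (kfffffxxll): 10 nodes
  'l'-branch (lflkxfk, lkxfxkxfx, lxkkx): 19 nodes
  'x'-branch (xffxflfffk, xfkxfkk, xlffflfkx, xlklxk, xxklfxl, xxkxxkkll): 39 nodes
Sum: 112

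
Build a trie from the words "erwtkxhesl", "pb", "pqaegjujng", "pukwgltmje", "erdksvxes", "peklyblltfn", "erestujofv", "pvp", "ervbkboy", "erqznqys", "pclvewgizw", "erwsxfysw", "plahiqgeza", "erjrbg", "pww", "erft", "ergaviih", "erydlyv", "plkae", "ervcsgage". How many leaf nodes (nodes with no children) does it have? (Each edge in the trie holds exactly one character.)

Leaves are exactly the stored words that no other stored word extends.
Those words: "erdksvxes", "erestujofv", "erft", "ergaviih", "erjrbg", "erqznqys", "ervbkboy", "ervcsgage", "erwsxfysw", "erwtkxhesl", "erydlyv", "pb", "pclvewgizw", "peklyblltfn", "plahiqgeza", "plkae", "pqaegjujng", "pukwgltmje", "pvp", "pww"
Leaf count: 20

20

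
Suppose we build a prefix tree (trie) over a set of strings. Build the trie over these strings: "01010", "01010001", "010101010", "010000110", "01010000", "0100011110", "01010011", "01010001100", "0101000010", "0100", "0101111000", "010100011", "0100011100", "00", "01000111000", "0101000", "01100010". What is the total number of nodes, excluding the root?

47

Trace insertions, counting only characters that open a new branch:
  "01010" → 5 new (0, 1, 0, 1, 0)
  "01010001" → prefix "01010" already present; 3 new (0, 0, 1)
  "010101010" → prefix "01010" already present; 4 new (1, 0, 1, 0)
  "010000110" → prefix "010" already present; 6 new (0, 0, 0, 1, 1, 0)
  "01010000" → prefix "0101000" already present; 1 new (0)
  "0100011110" → prefix "01000" already present; 5 new (1, 1, 1, 1, 0)
  "01010011" → prefix "010100" already present; 2 new (1, 1)
  "01010001100" → prefix "01010001" already present; 3 new (1, 0, 0)
  "0101000010" → prefix "01010000" already present; 2 new (1, 0)
  "0100" → prefix "0100" already present; 0 new (none)
  "0101111000" → prefix "0101" already present; 6 new (1, 1, 1, 0, 0, 0)
  "010100011" → prefix "010100011" already present; 0 new (none)
  "0100011100" → prefix "01000111" already present; 2 new (0, 0)
  "00" → prefix "0" already present; 1 new (0)
  "01000111000" → prefix "0100011100" already present; 1 new (0)
  "0101000" → prefix "0101000" already present; 0 new (none)
  "01100010" → prefix "01" already present; 6 new (1, 0, 0, 0, 1, 0)
Total nodes = 5 + 3 + 4 + 6 + 1 + 5 + 2 + 3 + 2 + 0 + 6 + 0 + 2 + 1 + 1 + 0 + 6 = 47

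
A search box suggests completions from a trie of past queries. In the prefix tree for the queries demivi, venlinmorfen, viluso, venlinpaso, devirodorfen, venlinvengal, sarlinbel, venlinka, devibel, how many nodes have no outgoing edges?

9

A leaf is a node with no children — equivalently, the end of a word that is not a proper prefix of any other stored word.
Those words: "demivi", "devibel", "devirodorfen", "sarlinbel", "venlinka", "venlinmorfen", "venlinpaso", "venlinvengal", "viluso"
Leaf count: 9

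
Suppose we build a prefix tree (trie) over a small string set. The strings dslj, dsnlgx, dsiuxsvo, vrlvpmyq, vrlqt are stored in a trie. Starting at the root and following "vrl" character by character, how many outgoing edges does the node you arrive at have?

2

The children of the "vrl" node are the distinct next characters among strings starting with "vrl".
Characters that immediately follow "vrl" among the stored strings: {q, v}.
That node has 2 child edges.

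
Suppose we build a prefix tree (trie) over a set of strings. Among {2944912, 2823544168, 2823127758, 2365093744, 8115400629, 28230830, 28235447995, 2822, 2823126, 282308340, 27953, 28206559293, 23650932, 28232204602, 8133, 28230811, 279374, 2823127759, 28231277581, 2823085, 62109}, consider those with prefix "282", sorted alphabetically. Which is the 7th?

2823126

DFS of the "282" subtree visits, in order: "28206559293", "2822", "28230811", "28230830", "282308340", "2823085", "2823126", "2823127758", "28231277581", "2823127759", "28232204602", "2823544168", "28235447995"
Position 7: 2823126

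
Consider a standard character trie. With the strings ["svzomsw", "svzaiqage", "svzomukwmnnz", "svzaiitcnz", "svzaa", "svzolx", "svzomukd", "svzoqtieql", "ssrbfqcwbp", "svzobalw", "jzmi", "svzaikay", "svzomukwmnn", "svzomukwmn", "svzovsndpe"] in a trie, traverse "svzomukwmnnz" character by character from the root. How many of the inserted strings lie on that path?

Walk "svzomukwmnnz" from the root; an end-of-word marker is hit whenever a stored word is a prefix of "svzomukwmnnz".
Prefixes of the query that are stored words: "svzomukwmn", "svzomukwmnn", "svzomukwmnnz"
Count: 3

3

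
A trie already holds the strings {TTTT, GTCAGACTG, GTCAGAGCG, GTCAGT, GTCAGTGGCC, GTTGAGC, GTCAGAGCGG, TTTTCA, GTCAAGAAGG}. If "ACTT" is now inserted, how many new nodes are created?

"ACTT" shares no prefix with any stored word, so all 4 characters open new nodes.
4 − 0 = 4 new nodes.

4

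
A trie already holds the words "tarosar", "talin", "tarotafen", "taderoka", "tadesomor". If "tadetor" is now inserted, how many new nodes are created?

3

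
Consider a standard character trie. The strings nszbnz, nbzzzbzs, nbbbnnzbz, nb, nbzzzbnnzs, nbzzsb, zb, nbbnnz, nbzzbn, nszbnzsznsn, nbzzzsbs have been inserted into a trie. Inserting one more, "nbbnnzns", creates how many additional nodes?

2

"nbbnnz" is already a path in the trie; the remaining "ns" must be added.
So 8 − 6 = 2 new nodes.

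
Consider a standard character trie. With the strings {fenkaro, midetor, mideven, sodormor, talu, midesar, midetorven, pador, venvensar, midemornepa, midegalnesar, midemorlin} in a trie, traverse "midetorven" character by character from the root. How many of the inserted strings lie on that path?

2

Traverse "midetorven" character by character; count nodes along the way that are marked as word ends.
Prefixes of the query that are stored words: "midetor", "midetorven"
Count: 2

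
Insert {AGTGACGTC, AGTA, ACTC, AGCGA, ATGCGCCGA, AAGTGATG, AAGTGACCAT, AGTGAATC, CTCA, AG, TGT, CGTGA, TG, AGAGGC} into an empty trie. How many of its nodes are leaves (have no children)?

12

Leaves are exactly the stored words that no other stored word extends.
Those words: "AAGTGACCAT", "AAGTGATG", "ACTC", "AGAGGC", "AGCGA", "AGTA", "AGTGAATC", "AGTGACGTC", "ATGCGCCGA", "CGTGA", "CTCA", "TGT"
Leaf count: 12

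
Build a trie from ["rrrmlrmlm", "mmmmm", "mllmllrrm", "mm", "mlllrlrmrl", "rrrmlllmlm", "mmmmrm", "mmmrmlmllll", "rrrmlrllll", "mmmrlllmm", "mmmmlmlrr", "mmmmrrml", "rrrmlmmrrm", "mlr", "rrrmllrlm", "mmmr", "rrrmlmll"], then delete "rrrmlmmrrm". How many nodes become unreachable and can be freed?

4

Walk "rrrmlmmrrm" from the leaf back toward the root, removing each node that no remaining word uses.
The suffix "mrrm" (4 nodes) is used only by "rrrmlmmrrm"; the node for "rrrmlm" still has the child "l", so pruning stops there.
Nodes removed: 4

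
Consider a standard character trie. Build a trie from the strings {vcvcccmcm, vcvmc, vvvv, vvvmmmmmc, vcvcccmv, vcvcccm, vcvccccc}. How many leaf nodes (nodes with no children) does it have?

6

A leaf is a node with no children — equivalently, the end of a word that is not a proper prefix of any other stored word.
Those words: "vcvccccc", "vcvcccmcm", "vcvcccmv", "vcvmc", "vvvmmmmmc", "vvvv"
Leaf count: 6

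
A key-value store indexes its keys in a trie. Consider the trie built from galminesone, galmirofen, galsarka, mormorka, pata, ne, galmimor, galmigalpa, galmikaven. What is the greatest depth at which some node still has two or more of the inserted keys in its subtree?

Equivalently: take the maximum, over all pairs, of their longest common prefix length.
e.g. "galmigalpa" and "galmikaven" share the prefix "galmi" of length 5; no pair shares a longer one.
Longest shared-prefix length: 5

5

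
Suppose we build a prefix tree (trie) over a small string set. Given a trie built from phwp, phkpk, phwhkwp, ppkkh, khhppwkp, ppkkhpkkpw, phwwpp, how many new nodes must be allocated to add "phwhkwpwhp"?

"phwhkwp" is already a path in the trie; the remaining "whp" must be added.
New nodes needed: |"phwhkwpwhp"| − 7 = 10 − 7 = 3.

3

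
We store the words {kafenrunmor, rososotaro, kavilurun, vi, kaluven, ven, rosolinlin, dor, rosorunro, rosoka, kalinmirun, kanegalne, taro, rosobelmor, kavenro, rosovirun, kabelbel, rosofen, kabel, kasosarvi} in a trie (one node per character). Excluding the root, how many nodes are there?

102

Insert word by word; a character creates a node only if that edge doesn't already exist:
  "kafenrunmor" → 11 new (k, a, f, e, n, r, u, n, m, o, r)
  "rososotaro" → 10 new (r, o, s, o, s, o, t, a, r, o)
  "kavilurun" → prefix "ka" already present; 7 new (v, i, l, u, r, u, n)
  "vi" → 2 new (v, i)
  "kaluven" → prefix "ka" already present; 5 new (l, u, v, e, n)
  "ven" → prefix "v" already present; 2 new (e, n)
  "rosolinlin" → prefix "roso" already present; 6 new (l, i, n, l, i, n)
  "dor" → 3 new (d, o, r)
  "rosorunro" → prefix "roso" already present; 5 new (r, u, n, r, o)
  "rosoka" → prefix "roso" already present; 2 new (k, a)
  "kalinmirun" → prefix "kal" already present; 7 new (i, n, m, i, r, u, n)
  "kanegalne" → prefix "ka" already present; 7 new (n, e, g, a, l, n, e)
  "taro" → 4 new (t, a, r, o)
  "rosobelmor" → prefix "roso" already present; 6 new (b, e, l, m, o, r)
  "kavenro" → prefix "kav" already present; 4 new (e, n, r, o)
  "rosovirun" → prefix "roso" already present; 5 new (v, i, r, u, n)
  "kabelbel" → prefix "ka" already present; 6 new (b, e, l, b, e, l)
  "rosofen" → prefix "roso" already present; 3 new (f, e, n)
  "kabel" → prefix "kabel" already present; 0 new (none)
  "kasosarvi" → prefix "ka" already present; 7 new (s, o, s, a, r, v, i)
Total nodes = 11 + 10 + 7 + 2 + 5 + 2 + 6 + 3 + 5 + 2 + 7 + 7 + 4 + 6 + 4 + 5 + 6 + 3 + 0 + 7 = 102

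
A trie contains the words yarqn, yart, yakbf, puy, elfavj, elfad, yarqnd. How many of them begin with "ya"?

Traverse to the node for "ya", then collect every word in that subtree.
Matches: "yakbf", "yarqn", "yarqnd", "yart"
Count: 4

4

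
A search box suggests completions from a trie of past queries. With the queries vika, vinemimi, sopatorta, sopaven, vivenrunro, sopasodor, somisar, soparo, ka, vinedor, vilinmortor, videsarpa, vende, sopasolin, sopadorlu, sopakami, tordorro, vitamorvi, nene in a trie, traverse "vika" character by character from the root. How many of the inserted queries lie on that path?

1

Walk "vika" from the root; an end-of-word marker is hit whenever a stored word is a prefix of "vika".
Prefixes of the query that are stored words: "vika"
Count: 1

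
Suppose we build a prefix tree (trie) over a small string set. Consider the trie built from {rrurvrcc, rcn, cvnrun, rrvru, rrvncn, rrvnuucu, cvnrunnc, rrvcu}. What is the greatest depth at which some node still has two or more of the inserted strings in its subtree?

Equivalently: take the maximum, over all pairs, of their longest common prefix length.
e.g. "cvnrun" and "cvnrunnc" share the prefix "cvnrun" of length 6; no pair shares a longer one.
Longest shared-prefix length: 6

6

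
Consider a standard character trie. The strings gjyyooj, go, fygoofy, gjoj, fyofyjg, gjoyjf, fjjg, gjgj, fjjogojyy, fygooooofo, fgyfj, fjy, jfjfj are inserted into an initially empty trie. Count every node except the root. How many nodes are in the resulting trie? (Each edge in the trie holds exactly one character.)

For each word, the new-node count is its length minus the longest prefix already in the trie:
  "gjyyooj" → 7 new (g, j, y, y, o, o, j)
  "go" → prefix "g" already present; 1 new (o)
  "fygoofy" → 7 new (f, y, g, o, o, f, y)
  "gjoj" → prefix "gj" already present; 2 new (o, j)
  "fyofyjg" → prefix "fy" already present; 5 new (o, f, y, j, g)
  "gjoyjf" → prefix "gjo" already present; 3 new (y, j, f)
  "fjjg" → prefix "f" already present; 3 new (j, j, g)
  "gjgj" → prefix "gj" already present; 2 new (g, j)
  "fjjogojyy" → prefix "fjj" already present; 6 new (o, g, o, j, y, y)
  "fygooooofo" → prefix "fygoo" already present; 5 new (o, o, o, f, o)
  "fgyfj" → prefix "f" already present; 4 new (g, y, f, j)
  "fjy" → prefix "fj" already present; 1 new (y)
  "jfjfj" → 5 new (j, f, j, f, j)
Total nodes = 7 + 1 + 7 + 2 + 5 + 3 + 3 + 2 + 6 + 5 + 4 + 1 + 5 = 51

51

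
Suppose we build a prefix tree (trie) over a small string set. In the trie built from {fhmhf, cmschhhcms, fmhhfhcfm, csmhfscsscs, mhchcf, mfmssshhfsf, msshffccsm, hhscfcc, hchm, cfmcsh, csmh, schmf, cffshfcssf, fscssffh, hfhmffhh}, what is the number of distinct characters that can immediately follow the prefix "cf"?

The children of the "cf" node are the distinct next characters among strings starting with "cf".
Distinct next characters after "cf": f, m.
That node has 2 child edges.

2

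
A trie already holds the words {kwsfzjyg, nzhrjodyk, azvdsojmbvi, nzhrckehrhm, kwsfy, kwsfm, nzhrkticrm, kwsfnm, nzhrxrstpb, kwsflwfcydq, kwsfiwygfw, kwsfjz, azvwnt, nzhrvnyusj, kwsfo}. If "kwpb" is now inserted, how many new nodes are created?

2

"kw" is already a path in the trie; the remaining "pb" must be added.
Each of the 2 remaining characters creates one node.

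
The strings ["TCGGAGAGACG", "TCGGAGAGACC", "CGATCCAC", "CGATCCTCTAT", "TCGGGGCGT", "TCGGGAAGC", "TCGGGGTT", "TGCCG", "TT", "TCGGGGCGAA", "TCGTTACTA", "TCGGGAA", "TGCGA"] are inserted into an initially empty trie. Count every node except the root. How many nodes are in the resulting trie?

For each word, the new-node count is its length minus the longest prefix already in the trie:
  "TCGGAGAGACG" → 11 new (T, C, G, G, A, G, A, G, A, C, G)
  "TCGGAGAGACC" → prefix "TCGGAGAGAC" already present; 1 new (C)
  "CGATCCAC" → 8 new (C, G, A, T, C, C, A, C)
  "CGATCCTCTAT" → prefix "CGATCC" already present; 5 new (T, C, T, A, T)
  "TCGGGGCGT" → prefix "TCGG" already present; 5 new (G, G, C, G, T)
  "TCGGGAAGC" → prefix "TCGGG" already present; 4 new (A, A, G, C)
  "TCGGGGTT" → prefix "TCGGGG" already present; 2 new (T, T)
  "TGCCG" → prefix "T" already present; 4 new (G, C, C, G)
  "TT" → prefix "T" already present; 1 new (T)
  "TCGGGGCGAA" → prefix "TCGGGGCG" already present; 2 new (A, A)
  "TCGTTACTA" → prefix "TCG" already present; 6 new (T, T, A, C, T, A)
  "TCGGGAA" → prefix "TCGGGAA" already present; 0 new (none)
  "TGCGA" → prefix "TGC" already present; 2 new (G, A)
Total nodes = 11 + 1 + 8 + 5 + 5 + 4 + 2 + 4 + 1 + 2 + 6 + 0 + 2 = 51

51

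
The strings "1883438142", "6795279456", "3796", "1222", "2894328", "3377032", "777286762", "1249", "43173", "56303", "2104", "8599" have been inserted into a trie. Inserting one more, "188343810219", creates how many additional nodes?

"18834381" is already a path in the trie; the remaining "0219" must be added.
Each of the 4 remaining characters creates one node.

4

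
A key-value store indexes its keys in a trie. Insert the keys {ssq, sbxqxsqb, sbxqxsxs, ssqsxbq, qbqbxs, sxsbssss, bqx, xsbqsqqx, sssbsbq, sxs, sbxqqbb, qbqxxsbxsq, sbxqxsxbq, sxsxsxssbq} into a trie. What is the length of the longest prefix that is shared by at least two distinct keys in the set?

Equivalently: take the maximum, over all pairs, of their longest common prefix length.
e.g. "sbxqxsxbq" and "sbxqxsxs" share the prefix "sbxqxsx" of length 7; no pair shares a longer one.
Longest shared-prefix length: 7

7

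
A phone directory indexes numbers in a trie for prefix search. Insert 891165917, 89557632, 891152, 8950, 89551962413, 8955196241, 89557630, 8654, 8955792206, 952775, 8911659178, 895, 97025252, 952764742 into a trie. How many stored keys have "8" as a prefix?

Filter for entries beginning with "8":
Matches: "8654", "891152", "891165917", "8911659178", "895", "8950", "8955196241", "89551962413", "89557630", "89557632", "8955792206"
Count: 11

11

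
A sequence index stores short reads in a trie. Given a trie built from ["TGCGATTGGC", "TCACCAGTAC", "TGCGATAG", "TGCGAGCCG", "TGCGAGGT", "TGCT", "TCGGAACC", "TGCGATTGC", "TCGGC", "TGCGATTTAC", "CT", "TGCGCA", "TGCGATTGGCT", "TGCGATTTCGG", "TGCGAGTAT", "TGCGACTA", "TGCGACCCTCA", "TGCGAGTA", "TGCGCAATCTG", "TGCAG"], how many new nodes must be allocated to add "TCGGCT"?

Walking "TCGGCT" from the root, the first 5 characters ("TCGGC") follow existing edges; "T" is the first miss.
New nodes needed: |"TCGGCT"| − 5 = 6 − 5 = 1.

1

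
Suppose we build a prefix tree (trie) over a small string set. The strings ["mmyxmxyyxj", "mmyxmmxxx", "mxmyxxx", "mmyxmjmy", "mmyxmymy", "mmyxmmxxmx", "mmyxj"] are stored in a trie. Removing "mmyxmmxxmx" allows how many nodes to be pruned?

Walk "mmyxmmxxmx" from the leaf back toward the root, removing each node that no remaining word uses.
The suffix "mx" (2 nodes) is used only by "mmyxmmxxmx"; the node for "mmyxmmxx" still has the child "x", so pruning stops there.
Nodes removed: 2

2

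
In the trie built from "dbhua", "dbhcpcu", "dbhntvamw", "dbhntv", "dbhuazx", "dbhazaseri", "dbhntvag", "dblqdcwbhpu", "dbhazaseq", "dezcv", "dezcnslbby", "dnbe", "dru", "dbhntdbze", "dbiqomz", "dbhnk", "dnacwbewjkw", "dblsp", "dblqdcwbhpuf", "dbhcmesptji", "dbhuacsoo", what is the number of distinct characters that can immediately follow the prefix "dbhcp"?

The children of the "dbhcp" node are the distinct next characters among strings starting with "dbhcp".
Characters that immediately follow "dbhcp" among the stored strings: {c}.
That node has 1 child edge.

1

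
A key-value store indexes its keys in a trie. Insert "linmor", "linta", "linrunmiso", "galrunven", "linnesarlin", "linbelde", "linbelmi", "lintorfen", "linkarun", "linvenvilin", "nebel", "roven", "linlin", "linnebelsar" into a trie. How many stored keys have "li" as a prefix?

Filter for entries beginning with "li":
Words under "li": linbelde, linbelmi, linkarun, linlin, linmor, linnebelsar, linnesarlin, linrunmiso, linta, lintorfen, linvenvilin
Count: 11

11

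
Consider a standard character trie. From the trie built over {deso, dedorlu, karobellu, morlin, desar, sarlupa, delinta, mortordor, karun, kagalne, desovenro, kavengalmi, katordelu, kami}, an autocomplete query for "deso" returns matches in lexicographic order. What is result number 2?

desovenro

DFS of the "deso" subtree visits, in order: "deso", "desovenro"
The 2nd is desovenro.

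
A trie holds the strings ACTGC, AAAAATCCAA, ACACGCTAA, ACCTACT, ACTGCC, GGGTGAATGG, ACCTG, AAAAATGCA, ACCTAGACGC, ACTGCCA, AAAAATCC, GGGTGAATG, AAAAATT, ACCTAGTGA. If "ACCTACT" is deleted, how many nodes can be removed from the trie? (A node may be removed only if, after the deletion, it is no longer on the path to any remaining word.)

2

Walk "ACCTACT" from the leaf back toward the root, removing each node that no remaining word uses.
The suffix "CT" (2 nodes) is used only by "ACCTACT"; the node for "ACCTA" still has the child "G", so pruning stops there.
Nodes removed: 2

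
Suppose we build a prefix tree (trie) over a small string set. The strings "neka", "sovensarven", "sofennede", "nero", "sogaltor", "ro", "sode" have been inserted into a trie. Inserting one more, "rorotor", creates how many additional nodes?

Walking "rorotor" from the root, the first 2 characters ("ro") follow existing edges; "r" is the first miss.
So 7 − 2 = 5 new nodes.

5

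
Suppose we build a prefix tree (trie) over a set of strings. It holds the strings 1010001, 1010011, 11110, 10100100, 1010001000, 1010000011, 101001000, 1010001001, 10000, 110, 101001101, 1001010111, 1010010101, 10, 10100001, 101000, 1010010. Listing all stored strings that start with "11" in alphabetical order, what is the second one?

DFS of the "11" subtree visits, in order: "110", "11110"
Position 2: 11110

11110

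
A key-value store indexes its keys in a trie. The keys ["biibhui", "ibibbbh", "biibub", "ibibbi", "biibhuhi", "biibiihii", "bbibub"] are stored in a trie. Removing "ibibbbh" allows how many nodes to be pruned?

A node on "ibibbbh"'s path can go only if nothing else ends at it or branches off below it.
The suffix "bh" (2 nodes) is used only by "ibibbbh"; the node for "ibibb" still has the child "i", so pruning stops there.
Nodes removed: 2

2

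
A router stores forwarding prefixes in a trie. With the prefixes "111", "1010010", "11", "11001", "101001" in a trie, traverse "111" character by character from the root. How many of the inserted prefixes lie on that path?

2

Check each prefix of "111" against the stored set — each match is an end-marker on the path.
Prefixes of the query that are stored words: "11", "111"
Count: 2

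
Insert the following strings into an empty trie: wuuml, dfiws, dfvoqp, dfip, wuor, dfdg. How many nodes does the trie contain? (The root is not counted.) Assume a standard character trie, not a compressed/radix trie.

For each word, the new-node count is its length minus the longest prefix already in the trie:
  "wuuml" → 5 new (w, u, u, m, l)
  "dfiws" → 5 new (d, f, i, w, s)
  "dfvoqp" → prefix "df" already present; 4 new (v, o, q, p)
  "dfip" → prefix "dfi" already present; 1 new (p)
  "wuor" → prefix "wu" already present; 2 new (o, r)
  "dfdg" → prefix "df" already present; 2 new (d, g)
Total nodes = 5 + 5 + 4 + 1 + 2 + 2 = 19

19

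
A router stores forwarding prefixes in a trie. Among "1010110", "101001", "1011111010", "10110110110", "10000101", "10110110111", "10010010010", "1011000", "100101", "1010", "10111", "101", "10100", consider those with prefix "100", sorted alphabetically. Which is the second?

10010010010

DFS of the "100" subtree visits, in order: "10000101", "10010010010", "100101"
Position 2: 10010010010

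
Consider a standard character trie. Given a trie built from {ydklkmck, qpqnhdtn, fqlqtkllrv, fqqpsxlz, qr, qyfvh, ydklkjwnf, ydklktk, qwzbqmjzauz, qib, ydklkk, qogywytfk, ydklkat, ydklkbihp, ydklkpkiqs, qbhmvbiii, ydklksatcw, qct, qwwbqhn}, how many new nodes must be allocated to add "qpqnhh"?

1

"qpqnh" is already a path in the trie; the remaining "h" must be added.
So 6 − 5 = 1 new nodes.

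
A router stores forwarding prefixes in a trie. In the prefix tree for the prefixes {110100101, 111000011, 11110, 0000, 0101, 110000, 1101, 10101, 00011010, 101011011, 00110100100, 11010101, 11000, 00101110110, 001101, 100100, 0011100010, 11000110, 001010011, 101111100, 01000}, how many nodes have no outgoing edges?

17

A leaf is a node with no children — equivalently, the end of a word that is not a proper prefix of any other stored word.
Those words: "0000", "00011010", "001010011", "00101110110", "00110100100", "0011100010", "01000", "0101", "100100", "101011011", "101111100", "110000", "11000110", "110100101", "11010101", "111000011", "11110"
Leaf count: 17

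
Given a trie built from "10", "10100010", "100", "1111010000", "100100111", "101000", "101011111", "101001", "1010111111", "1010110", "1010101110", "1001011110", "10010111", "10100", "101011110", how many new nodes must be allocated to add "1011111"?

4

Walking "1011111" from the root, the first 3 characters ("101") follow existing edges; "1" is the first miss.
New nodes needed: |"1011111"| − 3 = 7 − 3 = 4.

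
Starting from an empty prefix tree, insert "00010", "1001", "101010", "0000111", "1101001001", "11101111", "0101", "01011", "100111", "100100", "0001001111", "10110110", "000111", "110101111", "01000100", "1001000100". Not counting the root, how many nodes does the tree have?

For each word, the new-node count is its length minus the longest prefix already in the trie:
  "00010" → 5 new (0, 0, 0, 1, 0)
  "1001" → 4 new (1, 0, 0, 1)
  "101010" → prefix "10" already present; 4 new (1, 0, 1, 0)
  "0000111" → prefix "000" already present; 4 new (0, 1, 1, 1)
  "1101001001" → prefix "1" already present; 9 new (1, 0, 1, 0, 0, 1, 0, 0, 1)
  "11101111" → prefix "11" already present; 6 new (1, 0, 1, 1, 1, 1)
  "0101" → prefix "0" already present; 3 new (1, 0, 1)
  "01011" → prefix "0101" already present; 1 new (1)
  "100111" → prefix "1001" already present; 2 new (1, 1)
  "100100" → prefix "1001" already present; 2 new (0, 0)
  "0001001111" → prefix "00010" already present; 5 new (0, 1, 1, 1, 1)
  "10110110" → prefix "101" already present; 5 new (1, 0, 1, 1, 0)
  "000111" → prefix "0001" already present; 2 new (1, 1)
  "110101111" → prefix "11010" already present; 4 new (1, 1, 1, 1)
  "01000100" → prefix "010" already present; 5 new (0, 0, 1, 0, 0)
  "1001000100" → prefix "100100" already present; 4 new (0, 1, 0, 0)
Total nodes = 5 + 4 + 4 + 4 + 9 + 6 + 3 + 1 + 2 + 2 + 5 + 5 + 2 + 4 + 5 + 4 = 65

65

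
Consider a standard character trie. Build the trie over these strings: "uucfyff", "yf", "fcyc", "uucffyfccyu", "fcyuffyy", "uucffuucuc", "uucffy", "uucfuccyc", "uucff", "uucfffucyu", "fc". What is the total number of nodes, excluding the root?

Count nodes per top-level branch (shared prefixes stored once):
  'f'-branch (fc, fcyc, fcyuffyy): 9 nodes
  'u'-branch (uucff, uucfffucyu, uucffuucuc, uucffy, uucffyfccyu, uucfuccyc, uucfyff): 29 nodes
  'y'-branch (yf): 2 nodes
Sum: 40

40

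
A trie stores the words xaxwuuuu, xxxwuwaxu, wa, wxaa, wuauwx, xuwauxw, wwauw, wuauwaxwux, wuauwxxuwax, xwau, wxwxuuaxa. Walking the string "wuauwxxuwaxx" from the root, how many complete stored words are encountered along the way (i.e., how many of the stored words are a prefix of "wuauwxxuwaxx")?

Traverse "wuauwxxuwaxx" character by character; count nodes along the way that are marked as word ends.
Prefixes of the query that are stored words: "wuauwx", "wuauwxxuwax"
Count: 2

2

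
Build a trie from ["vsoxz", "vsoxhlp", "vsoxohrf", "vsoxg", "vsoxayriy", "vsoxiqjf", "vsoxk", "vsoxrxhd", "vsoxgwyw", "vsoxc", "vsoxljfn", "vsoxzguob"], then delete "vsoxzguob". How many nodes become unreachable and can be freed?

A node on "vsoxzguob"'s path can go only if nothing else ends at it or branches off below it.
The suffix "guob" (4 nodes) is used only by "vsoxzguob"; "vsoxz" is itself a stored word, so pruning stops there.
Nodes removed: 4

4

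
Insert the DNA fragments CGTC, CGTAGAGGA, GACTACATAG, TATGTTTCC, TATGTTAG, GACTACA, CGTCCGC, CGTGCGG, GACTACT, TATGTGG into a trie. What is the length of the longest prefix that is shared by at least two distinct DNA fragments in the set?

Look for the deepest trie node that still has at least two words in its subtree.
e.g. "GACTACA" and "GACTACATAG" share the prefix "GACTACA" of length 7; no pair shares a longer one.
Longest shared-prefix length: 7

7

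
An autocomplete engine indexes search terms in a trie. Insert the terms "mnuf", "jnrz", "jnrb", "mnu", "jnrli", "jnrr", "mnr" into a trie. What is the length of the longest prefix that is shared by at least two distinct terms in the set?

The deepest shared node is where two words last agree before diverging.
"jnrb" and "jnrli" agree on "jnr" (3 characters) before diverging; nothing deeper is shared.
Longest shared-prefix length: 3

3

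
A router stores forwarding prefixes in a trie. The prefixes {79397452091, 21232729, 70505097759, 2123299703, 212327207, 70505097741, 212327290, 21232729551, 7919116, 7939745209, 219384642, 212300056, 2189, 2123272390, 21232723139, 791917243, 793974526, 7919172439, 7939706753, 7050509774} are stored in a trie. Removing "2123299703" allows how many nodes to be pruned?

5

A node on "2123299703"'s path can go only if nothing else ends at it or branches off below it.
The suffix "99703" (5 nodes) is used only by "2123299703"; the node for "21232" still has the child "7", so pruning stops there.
Nodes removed: 5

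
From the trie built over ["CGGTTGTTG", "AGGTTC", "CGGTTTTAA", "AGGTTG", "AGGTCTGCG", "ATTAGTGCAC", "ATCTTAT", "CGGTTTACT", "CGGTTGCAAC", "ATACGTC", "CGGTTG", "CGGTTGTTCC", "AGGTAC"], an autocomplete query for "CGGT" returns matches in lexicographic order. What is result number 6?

DFS of the "CGGT" subtree visits, in order: "CGGTTG", "CGGTTGCAAC", "CGGTTGTTCC", "CGGTTGTTG", "CGGTTTACT", "CGGTTTTAA"
Position 6: CGGTTTTAA

CGGTTTTAA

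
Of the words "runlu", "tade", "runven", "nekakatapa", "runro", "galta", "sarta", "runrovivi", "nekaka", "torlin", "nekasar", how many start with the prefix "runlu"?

1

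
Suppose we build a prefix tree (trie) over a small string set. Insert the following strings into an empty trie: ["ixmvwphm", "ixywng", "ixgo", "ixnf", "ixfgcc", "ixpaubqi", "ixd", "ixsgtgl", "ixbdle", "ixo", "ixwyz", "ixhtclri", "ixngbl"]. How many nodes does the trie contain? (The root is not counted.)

49

Trace insertions, counting only characters that open a new branch:
  "ixmvwphm" → 8 new (i, x, m, v, w, p, h, m)
  "ixywng" → prefix "ix" already present; 4 new (y, w, n, g)
  "ixgo" → prefix "ix" already present; 2 new (g, o)
  "ixnf" → prefix "ix" already present; 2 new (n, f)
  "ixfgcc" → prefix "ix" already present; 4 new (f, g, c, c)
  "ixpaubqi" → prefix "ix" already present; 6 new (p, a, u, b, q, i)
  "ixd" → prefix "ix" already present; 1 new (d)
  "ixsgtgl" → prefix "ix" already present; 5 new (s, g, t, g, l)
  "ixbdle" → prefix "ix" already present; 4 new (b, d, l, e)
  "ixo" → prefix "ix" already present; 1 new (o)
  "ixwyz" → prefix "ix" already present; 3 new (w, y, z)
  "ixhtclri" → prefix "ix" already present; 6 new (h, t, c, l, r, i)
  "ixngbl" → prefix "ixn" already present; 3 new (g, b, l)
Total nodes = 8 + 4 + 2 + 2 + 4 + 6 + 1 + 5 + 4 + 1 + 3 + 6 + 3 = 49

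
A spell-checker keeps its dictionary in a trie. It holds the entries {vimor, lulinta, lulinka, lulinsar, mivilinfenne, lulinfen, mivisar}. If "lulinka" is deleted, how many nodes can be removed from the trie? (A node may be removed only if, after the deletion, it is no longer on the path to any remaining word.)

2

Walk "lulinka" from the leaf back toward the root, removing each node that no remaining word uses.
The suffix "ka" (2 nodes) is used only by "lulinka"; the node for "lulin" still has the child "t", so pruning stops there.
Nodes removed: 2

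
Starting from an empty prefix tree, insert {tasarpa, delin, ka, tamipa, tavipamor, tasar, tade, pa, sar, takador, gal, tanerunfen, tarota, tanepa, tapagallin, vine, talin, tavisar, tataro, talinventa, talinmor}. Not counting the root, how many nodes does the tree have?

84

For each word, the new-node count is its length minus the longest prefix already in the trie:
  "tasarpa" → 7 new (t, a, s, a, r, p, a)
  "delin" → 5 new (d, e, l, i, n)
  "ka" → 2 new (k, a)
  "tamipa" → prefix "ta" already present; 4 new (m, i, p, a)
  "tavipamor" → prefix "ta" already present; 7 new (v, i, p, a, m, o, r)
  "tasar" → prefix "tasar" already present; 0 new (none)
  "tade" → prefix "ta" already present; 2 new (d, e)
  "pa" → 2 new (p, a)
  "sar" → 3 new (s, a, r)
  "takador" → prefix "ta" already present; 5 new (k, a, d, o, r)
  "gal" → 3 new (g, a, l)
  "tanerunfen" → prefix "ta" already present; 8 new (n, e, r, u, n, f, e, n)
  "tarota" → prefix "ta" already present; 4 new (r, o, t, a)
  "tanepa" → prefix "tane" already present; 2 new (p, a)
  "tapagallin" → prefix "ta" already present; 8 new (p, a, g, a, l, l, i, n)
  "vine" → 4 new (v, i, n, e)
  "talin" → prefix "ta" already present; 3 new (l, i, n)
  "tavisar" → prefix "tavi" already present; 3 new (s, a, r)
  "tataro" → prefix "ta" already present; 4 new (t, a, r, o)
  "talinventa" → prefix "talin" already present; 5 new (v, e, n, t, a)
  "talinmor" → prefix "talin" already present; 3 new (m, o, r)
Total nodes = 7 + 5 + 2 + 4 + 7 + 0 + 2 + 2 + 3 + 5 + 3 + 8 + 4 + 2 + 8 + 4 + 3 + 3 + 4 + 5 + 3 = 84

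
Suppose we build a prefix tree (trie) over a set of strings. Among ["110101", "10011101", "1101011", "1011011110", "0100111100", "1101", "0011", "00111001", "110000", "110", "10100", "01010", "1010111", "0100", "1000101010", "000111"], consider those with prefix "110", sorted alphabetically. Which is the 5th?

1101011

Words with prefix "110", in lexicographic order: "110", "110000", "1101", "110101", "1101011"
The 5th is 1101011.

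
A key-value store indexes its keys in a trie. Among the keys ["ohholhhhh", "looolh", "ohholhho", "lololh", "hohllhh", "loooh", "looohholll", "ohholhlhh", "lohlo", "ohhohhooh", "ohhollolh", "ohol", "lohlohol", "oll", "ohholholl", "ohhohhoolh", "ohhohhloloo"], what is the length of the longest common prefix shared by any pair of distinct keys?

The deepest shared node is where two words last agree before diverging.
e.g. "ohhohhooh" and "ohhohhoolh" share the prefix "ohhohhoo" of length 8; no pair shares a longer one.
Longest shared-prefix length: 8

8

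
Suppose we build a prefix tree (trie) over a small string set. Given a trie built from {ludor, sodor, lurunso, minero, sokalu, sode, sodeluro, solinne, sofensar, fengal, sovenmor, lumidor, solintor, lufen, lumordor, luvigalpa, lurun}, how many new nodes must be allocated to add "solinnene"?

2

"solinne" is already a path in the trie; the remaining "ne" must be added.
Each of the 2 remaining characters creates one node.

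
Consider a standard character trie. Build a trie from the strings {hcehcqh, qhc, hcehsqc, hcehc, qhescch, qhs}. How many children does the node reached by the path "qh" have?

3

The children of the "qh" node are the distinct next characters among strings starting with "qh".
Distinct next characters after "qh": c, e, s.
That node has 3 child edges.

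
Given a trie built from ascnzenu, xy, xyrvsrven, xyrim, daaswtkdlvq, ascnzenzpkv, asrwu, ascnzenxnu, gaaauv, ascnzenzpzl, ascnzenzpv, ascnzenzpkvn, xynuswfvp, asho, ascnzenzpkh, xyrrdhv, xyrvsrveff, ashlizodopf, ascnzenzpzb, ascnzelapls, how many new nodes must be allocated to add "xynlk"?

2

"xyn" is already a path in the trie; the remaining "lk" must be added.
So 5 − 3 = 2 new nodes.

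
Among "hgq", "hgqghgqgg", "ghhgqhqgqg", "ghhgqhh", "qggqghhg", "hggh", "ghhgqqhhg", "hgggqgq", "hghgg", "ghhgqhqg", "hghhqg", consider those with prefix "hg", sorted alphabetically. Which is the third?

hghgg

DFS of the "hg" subtree visits, in order: "hgggqgq", "hggh", "hghgg", "hghhqg", "hgq", "hgqghgqgg"
Position 3: hghgg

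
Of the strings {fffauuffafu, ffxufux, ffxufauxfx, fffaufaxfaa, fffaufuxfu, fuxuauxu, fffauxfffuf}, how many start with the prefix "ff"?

Filter for entries beginning with "ff":
Words under "ff": fffaufaxfaa, fffaufuxfu, fffauuffafu, fffauxfffuf, ffxufauxfx, ffxufux
Count: 6

6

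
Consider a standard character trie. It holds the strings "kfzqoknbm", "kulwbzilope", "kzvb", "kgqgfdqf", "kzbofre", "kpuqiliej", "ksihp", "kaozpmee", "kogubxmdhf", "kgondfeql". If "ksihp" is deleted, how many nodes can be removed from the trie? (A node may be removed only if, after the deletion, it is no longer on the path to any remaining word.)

After clearing the end-marker at "ksihp", prune upward until reaching a node still needed by another word.
The suffix "sihp" (4 nodes) is used only by "ksihp"; the node for "k" still has the child "f", so pruning stops there.
Nodes removed: 4

4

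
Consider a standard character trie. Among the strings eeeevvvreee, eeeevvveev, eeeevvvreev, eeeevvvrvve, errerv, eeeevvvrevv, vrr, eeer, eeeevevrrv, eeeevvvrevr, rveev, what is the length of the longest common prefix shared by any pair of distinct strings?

10

Equivalently: take the maximum, over all pairs, of their longest common prefix length.
e.g. "eeeevvvreee" and "eeeevvvreev" share the prefix "eeeevvvree" of length 10; no pair shares a longer one.
Longest shared-prefix length: 10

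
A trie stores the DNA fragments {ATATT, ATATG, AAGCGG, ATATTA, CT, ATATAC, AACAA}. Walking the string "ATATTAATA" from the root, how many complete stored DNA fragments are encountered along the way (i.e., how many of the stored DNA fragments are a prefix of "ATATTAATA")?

2

Check each prefix of "ATATTAATA" against the stored set — each match is an end-marker on the path.
Prefixes of the query that are stored words: "ATATT", "ATATTA"
Count: 2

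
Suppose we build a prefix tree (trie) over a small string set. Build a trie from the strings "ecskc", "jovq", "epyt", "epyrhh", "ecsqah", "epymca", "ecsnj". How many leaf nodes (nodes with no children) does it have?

7

A leaf is a node with no children — equivalently, the end of a word that is not a proper prefix of any other stored word.
Those words: "ecskc", "ecsnj", "ecsqah", "epymca", "epyrhh", "epyt", "jovq"
Leaf count: 7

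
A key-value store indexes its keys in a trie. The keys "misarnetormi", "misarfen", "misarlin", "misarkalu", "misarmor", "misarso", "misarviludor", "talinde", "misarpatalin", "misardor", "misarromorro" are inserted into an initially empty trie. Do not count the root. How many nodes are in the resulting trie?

Count nodes per top-level branch (shared prefixes stored once):
  'm'-branch (misardor, misarfen, misarkalu, misarlin, misarmor, misarnetormi, misarpatalin, misarromorro, misarso, misarviludor): 51 nodes
  't'-branch (talinde): 7 nodes
Sum: 58

58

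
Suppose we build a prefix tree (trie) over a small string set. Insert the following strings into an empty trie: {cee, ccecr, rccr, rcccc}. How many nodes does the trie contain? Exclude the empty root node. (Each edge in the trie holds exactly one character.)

Insert word by word; a character creates a node only if that edge doesn't already exist:
  "cee" → 3 new (c, e, e)
  "ccecr" → prefix "c" already present; 4 new (c, e, c, r)
  "rccr" → 4 new (r, c, c, r)
  "rcccc" → prefix "rcc" already present; 2 new (c, c)
Total nodes = 3 + 4 + 4 + 2 = 13

13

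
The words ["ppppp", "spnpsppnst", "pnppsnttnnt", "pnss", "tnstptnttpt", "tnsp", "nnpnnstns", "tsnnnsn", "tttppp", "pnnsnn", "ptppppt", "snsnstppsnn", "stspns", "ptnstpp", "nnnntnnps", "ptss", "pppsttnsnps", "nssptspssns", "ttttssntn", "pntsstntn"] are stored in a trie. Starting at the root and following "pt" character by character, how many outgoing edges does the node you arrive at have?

3

The children of the "pt" node are the distinct next characters among strings starting with "pt".
Distinct next characters after "pt": n, p, s.
That node has 3 child edges.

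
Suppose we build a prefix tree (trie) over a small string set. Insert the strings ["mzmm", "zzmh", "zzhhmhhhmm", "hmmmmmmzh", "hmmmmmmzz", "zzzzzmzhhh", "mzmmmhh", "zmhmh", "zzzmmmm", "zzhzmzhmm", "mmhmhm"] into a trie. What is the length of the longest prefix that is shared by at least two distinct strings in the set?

The deepest shared node is where two words last agree before diverging.
e.g. "hmmmmmmzh" and "hmmmmmmzz" share the prefix "hmmmmmmz" of length 8; no pair shares a longer one.
Longest shared-prefix length: 8

8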